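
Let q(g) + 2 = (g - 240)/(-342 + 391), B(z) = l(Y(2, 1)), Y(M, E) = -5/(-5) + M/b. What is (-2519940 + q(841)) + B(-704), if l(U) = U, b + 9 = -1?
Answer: -617382589/245 ≈ -2.5199e+6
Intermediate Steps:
b = -10 (b = -9 - 1 = -10)
Y(M, E) = 1 - M/10 (Y(M, E) = -5/(-5) + M/(-10) = -5*(-1/5) + M*(-1/10) = 1 - M/10)
B(z) = 4/5 (B(z) = 1 - 1/10*2 = 1 - 1/5 = 4/5)
q(g) = -338/49 + g/49 (q(g) = -2 + (g - 240)/(-342 + 391) = -2 + (-240 + g)/49 = -2 + (-240 + g)*(1/49) = -2 + (-240/49 + g/49) = -338/49 + g/49)
(-2519940 + q(841)) + B(-704) = (-2519940 + (-338/49 + (1/49)*841)) + 4/5 = (-2519940 + (-338/49 + 841/49)) + 4/5 = (-2519940 + 503/49) + 4/5 = -123476557/49 + 4/5 = -617382589/245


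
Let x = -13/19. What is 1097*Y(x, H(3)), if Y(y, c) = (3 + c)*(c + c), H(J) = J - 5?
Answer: -4388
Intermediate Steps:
H(J) = -5 + J
x = -13/19 (x = -13*1/19 = -13/19 ≈ -0.68421)
Y(y, c) = 2*c*(3 + c) (Y(y, c) = (3 + c)*(2*c) = 2*c*(3 + c))
1097*Y(x, H(3)) = 1097*(2*(-5 + 3)*(3 + (-5 + 3))) = 1097*(2*(-2)*(3 - 2)) = 1097*(2*(-2)*1) = 1097*(-4) = -4388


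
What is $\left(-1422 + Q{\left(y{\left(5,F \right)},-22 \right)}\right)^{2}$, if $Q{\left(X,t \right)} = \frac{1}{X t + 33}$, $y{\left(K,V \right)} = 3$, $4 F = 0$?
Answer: $\frac{2202143329}{1089} \approx 2.0222 \cdot 10^{6}$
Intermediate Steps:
$F = 0$ ($F = \frac{1}{4} \cdot 0 = 0$)
$Q{\left(X,t \right)} = \frac{1}{33 + X t}$
$\left(-1422 + Q{\left(y{\left(5,F \right)},-22 \right)}\right)^{2} = \left(-1422 + \frac{1}{33 + 3 \left(-22\right)}\right)^{2} = \left(-1422 + \frac{1}{33 - 66}\right)^{2} = \left(-1422 + \frac{1}{-33}\right)^{2} = \left(-1422 - \frac{1}{33}\right)^{2} = \left(- \frac{46927}{33}\right)^{2} = \frac{2202143329}{1089}$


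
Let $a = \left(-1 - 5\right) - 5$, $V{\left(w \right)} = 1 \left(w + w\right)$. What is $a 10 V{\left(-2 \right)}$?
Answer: $440$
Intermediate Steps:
$V{\left(w \right)} = 2 w$ ($V{\left(w \right)} = 1 \cdot 2 w = 2 w$)
$a = -11$ ($a = -6 - 5 = -11$)
$a 10 V{\left(-2 \right)} = \left(-11\right) 10 \cdot 2 \left(-2\right) = \left(-110\right) \left(-4\right) = 440$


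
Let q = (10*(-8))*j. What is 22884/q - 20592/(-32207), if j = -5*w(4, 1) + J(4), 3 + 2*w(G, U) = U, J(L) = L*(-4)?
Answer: 188786487/7085540 ≈ 26.644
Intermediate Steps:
J(L) = -4*L
w(G, U) = -3/2 + U/2
j = -11 (j = -5*(-3/2 + (½)*1) - 4*4 = -5*(-3/2 + ½) - 16 = -5*(-1) - 16 = 5 - 16 = -11)
q = 880 (q = (10*(-8))*(-11) = -80*(-11) = 880)
22884/q - 20592/(-32207) = 22884/880 - 20592/(-32207) = 22884*(1/880) - 20592*(-1/32207) = 5721/220 + 20592/32207 = 188786487/7085540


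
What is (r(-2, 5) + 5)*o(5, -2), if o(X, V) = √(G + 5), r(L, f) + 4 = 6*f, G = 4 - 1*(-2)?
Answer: 31*√11 ≈ 102.82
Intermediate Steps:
G = 6 (G = 4 + 2 = 6)
r(L, f) = -4 + 6*f
o(X, V) = √11 (o(X, V) = √(6 + 5) = √11)
(r(-2, 5) + 5)*o(5, -2) = ((-4 + 6*5) + 5)*√11 = ((-4 + 30) + 5)*√11 = (26 + 5)*√11 = 31*√11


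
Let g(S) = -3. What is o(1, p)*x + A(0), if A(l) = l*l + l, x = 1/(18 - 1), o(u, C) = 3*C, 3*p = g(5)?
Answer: -3/17 ≈ -0.17647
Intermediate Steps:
p = -1 (p = (⅓)*(-3) = -1)
x = 1/17 ≈ 0.058824
A(l) = l + l² (A(l) = l² + l = l + l²)
o(1, p)*x + A(0) = (3*(-1))*(1/17) + 0*(1 + 0) = -3*1/17 + 0*1 = -3/17 + 0 = -3/17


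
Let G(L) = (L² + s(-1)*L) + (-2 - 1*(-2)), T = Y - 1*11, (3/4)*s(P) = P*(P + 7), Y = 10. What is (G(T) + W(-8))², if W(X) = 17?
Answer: 676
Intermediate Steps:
s(P) = 4*P*(7 + P)/3 (s(P) = 4*(P*(P + 7))/3 = 4*(P*(7 + P))/3 = 4*P*(7 + P)/3)
T = -1 (T = 10 - 1*11 = 10 - 11 = -1)
G(L) = L² - 8*L (G(L) = (L² + ((4/3)*(-1)*(7 - 1))*L) + (-2 - 1*(-2)) = (L² + ((4/3)*(-1)*6)*L) + (-2 + 2) = (L² - 8*L) + 0 = L² - 8*L)
(G(T) + W(-8))² = (-(-8 - 1) + 17)² = (-1*(-9) + 17)² = (9 + 17)² = 26² = 676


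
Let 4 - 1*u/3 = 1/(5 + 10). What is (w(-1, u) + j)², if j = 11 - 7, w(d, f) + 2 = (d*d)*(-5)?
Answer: 9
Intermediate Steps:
u = 59/5 (u = 12 - 3/(5 + 10) = 12 - 3/15 = 12 - 3*1/15 = 12 - ⅕ = 59/5 ≈ 11.800)
w(d, f) = -2 - 5*d² (w(d, f) = -2 + (d*d)*(-5) = -2 + d²*(-5) = -2 - 5*d²)
j = 4
(w(-1, u) + j)² = ((-2 - 5*(-1)²) + 4)² = ((-2 - 5*1) + 4)² = ((-2 - 5) + 4)² = (-7 + 4)² = (-3)² = 9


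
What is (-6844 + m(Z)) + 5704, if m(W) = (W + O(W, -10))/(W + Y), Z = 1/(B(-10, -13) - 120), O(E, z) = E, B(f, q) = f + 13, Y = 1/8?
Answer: -124276/109 ≈ -1140.1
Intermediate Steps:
Y = ⅛ ≈ 0.12500
B(f, q) = 13 + f
Z = -1/117 (Z = 1/((13 - 10) - 120) = 1/(3 - 120) = 1/(-117) = -1/117 ≈ -0.0085470)
m(W) = 2*W/(⅛ + W) (m(W) = (W + W)/(W + ⅛) = (2*W)/(⅛ + W) = 2*W/(⅛ + W))
(-6844 + m(Z)) + 5704 = (-6844 + 16*(-1/117)/(1 + 8*(-1/117))) + 5704 = (-6844 + 16*(-1/117)/(1 - 8/117)) + 5704 = (-6844 + 16*(-1/117)/(109/117)) + 5704 = (-6844 + 16*(-1/117)*(117/109)) + 5704 = (-6844 - 16/109) + 5704 = -746012/109 + 5704 = -124276/109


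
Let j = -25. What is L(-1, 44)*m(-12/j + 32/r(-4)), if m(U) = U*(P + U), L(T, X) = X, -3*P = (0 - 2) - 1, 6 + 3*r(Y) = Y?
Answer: 2036496/625 ≈ 3258.4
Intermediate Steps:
r(Y) = -2 + Y/3
P = 1 (P = -((0 - 2) - 1)/3 = -(-2 - 1)/3 = -1/3*(-3) = 1)
m(U) = U*(1 + U)
L(-1, 44)*m(-12/j + 32/r(-4)) = 44*((-12/(-25) + 32/(-2 + (1/3)*(-4)))*(1 + (-12/(-25) + 32/(-2 + (1/3)*(-4))))) = 44*((-12*(-1/25) + 32/(-2 - 4/3))*(1 + (-12*(-1/25) + 32/(-2 - 4/3)))) = 44*((12/25 + 32/(-10/3))*(1 + (12/25 + 32/(-10/3)))) = 44*((12/25 + 32*(-3/10))*(1 + (12/25 + 32*(-3/10)))) = 44*((12/25 - 48/5)*(1 + (12/25 - 48/5))) = 44*(-228*(1 - 228/25)/25) = 44*(-228/25*(-203/25)) = 44*(46284/625) = 2036496/625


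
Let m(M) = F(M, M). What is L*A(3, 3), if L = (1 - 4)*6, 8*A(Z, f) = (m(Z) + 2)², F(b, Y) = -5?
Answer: -81/4 ≈ -20.250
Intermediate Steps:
m(M) = -5
A(Z, f) = 9/8 (A(Z, f) = (-5 + 2)²/8 = (⅛)*(-3)² = (⅛)*9 = 9/8)
L = -18 (L = -3*6 = -18)
L*A(3, 3) = -18*9/8 = -81/4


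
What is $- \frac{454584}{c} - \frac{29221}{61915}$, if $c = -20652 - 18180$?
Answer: $\frac{1125452437}{100178470} \approx 11.234$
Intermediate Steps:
$c = -38832$ ($c = -20652 - 18180 = -38832$)
$- \frac{454584}{c} - \frac{29221}{61915} = - \frac{454584}{-38832} - \frac{29221}{61915} = \left(-454584\right) \left(- \frac{1}{38832}\right) - \frac{29221}{61915} = \frac{18941}{1618} - \frac{29221}{61915} = \frac{1125452437}{100178470}$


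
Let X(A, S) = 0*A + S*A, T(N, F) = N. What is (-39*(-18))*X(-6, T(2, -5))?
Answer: -8424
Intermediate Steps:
X(A, S) = A*S (X(A, S) = 0 + A*S = A*S)
(-39*(-18))*X(-6, T(2, -5)) = (-39*(-18))*(-6*2) = 702*(-12) = -8424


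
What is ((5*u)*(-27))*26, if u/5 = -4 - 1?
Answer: 87750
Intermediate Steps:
u = -25 (u = 5*(-4 - 1) = 5*(-5) = -25)
((5*u)*(-27))*26 = ((5*(-25))*(-27))*26 = -125*(-27)*26 = 3375*26 = 87750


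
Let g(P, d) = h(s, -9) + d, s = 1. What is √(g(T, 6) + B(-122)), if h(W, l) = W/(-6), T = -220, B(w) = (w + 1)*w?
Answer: √531642/6 ≈ 121.52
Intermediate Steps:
B(w) = w*(1 + w) (B(w) = (1 + w)*w = w*(1 + w))
h(W, l) = -W/6 (h(W, l) = W*(-⅙) = -W/6)
g(P, d) = -⅙ + d (g(P, d) = -⅙*1 + d = -⅙ + d)
√(g(T, 6) + B(-122)) = √((-⅙ + 6) - 122*(1 - 122)) = √(35/6 - 122*(-121)) = √(35/6 + 14762) = √(88607/6) = √531642/6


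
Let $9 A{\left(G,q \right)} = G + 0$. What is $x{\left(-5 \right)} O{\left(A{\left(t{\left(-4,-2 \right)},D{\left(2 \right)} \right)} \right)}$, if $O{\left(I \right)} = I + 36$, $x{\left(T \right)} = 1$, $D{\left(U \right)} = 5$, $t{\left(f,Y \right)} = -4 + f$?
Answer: $\frac{316}{9} \approx 35.111$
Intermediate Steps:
$A{\left(G,q \right)} = \frac{G}{9}$ ($A{\left(G,q \right)} = \frac{G + 0}{9} = \frac{G}{9}$)
$O{\left(I \right)} = 36 + I$
$x{\left(-5 \right)} O{\left(A{\left(t{\left(-4,-2 \right)},D{\left(2 \right)} \right)} \right)} = 1 \left(36 + \frac{-4 - 4}{9}\right) = 1 \left(36 + \frac{1}{9} \left(-8\right)\right) = 1 \left(36 - \frac{8}{9}\right) = 1 \cdot \frac{316}{9} = \frac{316}{9}$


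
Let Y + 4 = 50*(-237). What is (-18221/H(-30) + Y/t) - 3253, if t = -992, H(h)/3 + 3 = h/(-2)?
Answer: -16727453/4464 ≈ -3747.2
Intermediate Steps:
H(h) = -9 - 3*h/2 (H(h) = -9 + 3*(h/(-2)) = -9 + 3*(h*(-½)) = -9 + 3*(-h/2) = -9 - 3*h/2)
Y = -11854 (Y = -4 + 50*(-237) = -4 - 11850 = -11854)
(-18221/H(-30) + Y/t) - 3253 = (-18221/(-9 - 3/2*(-30)) - 11854/(-992)) - 3253 = (-18221/(-9 + 45) - 11854*(-1/992)) - 3253 = (-18221/36 + 5927/496) - 3253 = -2206061/4464 - 3253 = -16727453/4464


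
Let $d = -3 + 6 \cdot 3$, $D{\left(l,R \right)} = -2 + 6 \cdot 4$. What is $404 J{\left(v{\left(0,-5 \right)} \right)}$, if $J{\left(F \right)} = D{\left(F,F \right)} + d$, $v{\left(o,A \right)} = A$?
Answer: $14948$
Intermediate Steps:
$D{\left(l,R \right)} = 22$ ($D{\left(l,R \right)} = -2 + 24 = 22$)
$d = 15$ ($d = -3 + 18 = 15$)
$J{\left(F \right)} = 37$ ($J{\left(F \right)} = 22 + 15 = 37$)
$404 J{\left(v{\left(0,-5 \right)} \right)} = 404 \cdot 37 = 14948$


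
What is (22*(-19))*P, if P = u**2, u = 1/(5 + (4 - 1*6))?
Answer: -418/9 ≈ -46.444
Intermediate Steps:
u = 1/3 (u = 1/(5 + (4 - 6)) = 1/(5 - 2) = 1/3 ≈ 0.33333)
P = 1/9 (P = (1/3)**2 = 1/9 ≈ 0.11111)
(22*(-19))*P = (22*(-19))*(1/9) = -418*1/9 = -418/9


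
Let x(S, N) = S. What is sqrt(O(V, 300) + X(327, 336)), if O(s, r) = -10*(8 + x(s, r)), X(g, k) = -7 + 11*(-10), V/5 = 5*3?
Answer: I*sqrt(947) ≈ 30.773*I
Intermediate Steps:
V = 75 (V = 5*(5*3) = 5*15 = 75)
X(g, k) = -117 (X(g, k) = -7 - 110 = -117)
O(s, r) = -80 - 10*s (O(s, r) = -10*(8 + s) = -80 - 10*s)
sqrt(O(V, 300) + X(327, 336)) = sqrt((-80 - 10*75) - 117) = sqrt((-80 - 750) - 117) = sqrt(-830 - 117) = sqrt(-947) = I*sqrt(947)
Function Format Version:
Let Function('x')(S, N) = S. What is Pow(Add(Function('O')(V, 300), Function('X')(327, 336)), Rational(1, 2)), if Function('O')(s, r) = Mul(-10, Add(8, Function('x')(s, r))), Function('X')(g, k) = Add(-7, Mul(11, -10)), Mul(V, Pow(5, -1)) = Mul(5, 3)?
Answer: Mul(I, Pow(947, Rational(1, 2))) ≈ Mul(30.773, I)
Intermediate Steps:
V = 75 (V = Mul(5, Mul(5, 3)) = Mul(5, 15) = 75)
Function('X')(g, k) = -117 (Function('X')(g, k) = Add(-7, -110) = -117)
Function('O')(s, r) = Add(-80, Mul(-10, s)) (Function('O')(s, r) = Mul(-10, Add(8, s)) = Add(-80, Mul(-10, s)))
Pow(Add(Function('O')(V, 300), Function('X')(327, 336)), Rational(1, 2)) = Pow(Add(Add(-80, Mul(-10, 75)), -117), Rational(1, 2)) = Pow(Add(Add(-80, -750), -117), Rational(1, 2)) = Pow(Add(-830, -117), Rational(1, 2)) = Pow(-947, Rational(1, 2)) = Mul(I, Pow(947, Rational(1, 2)))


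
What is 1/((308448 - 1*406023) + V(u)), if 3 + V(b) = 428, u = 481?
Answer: -1/97150 ≈ -1.0293e-5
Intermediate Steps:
V(b) = 425 (V(b) = -3 + 428 = 425)
1/((308448 - 1*406023) + V(u)) = 1/((308448 - 1*406023) + 425) = 1/((308448 - 406023) + 425) = 1/(-97575 + 425) = 1/(-97150) = -1/97150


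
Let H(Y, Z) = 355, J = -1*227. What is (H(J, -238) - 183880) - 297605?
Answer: -481130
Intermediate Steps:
J = -227
(H(J, -238) - 183880) - 297605 = (355 - 183880) - 297605 = -183525 - 297605 = -481130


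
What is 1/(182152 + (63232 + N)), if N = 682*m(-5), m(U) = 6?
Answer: 1/249476 ≈ 4.0084e-6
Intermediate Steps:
N = 4092 (N = 682*6 = 4092)
1/(182152 + (63232 + N)) = 1/(182152 + (63232 + 4092)) = 1/(182152 + 67324) = 1/249476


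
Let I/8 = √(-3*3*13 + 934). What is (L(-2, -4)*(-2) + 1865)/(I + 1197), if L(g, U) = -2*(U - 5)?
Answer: 115227/72659 - 14632*√817/1380521 ≈ 1.2829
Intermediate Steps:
L(g, U) = 10 - 2*U (L(g, U) = -2*(-5 + U) = 10 - 2*U)
I = 8*√817 (I = 8*√(-3*3*13 + 934) = 8*√(-9*13 + 934) = 8*√(-117 + 934) = 8*√817 ≈ 228.67)
(L(-2, -4)*(-2) + 1865)/(I + 1197) = ((10 - 2*(-4))*(-2) + 1865)/(8*√817 + 1197) = ((10 + 8)*(-2) + 1865)/(1197 + 8*√817) = (18*(-2) + 1865)/(1197 + 8*√817) = (-36 + 1865)/(1197 + 8*√817) = 1829/(1197 + 8*√817)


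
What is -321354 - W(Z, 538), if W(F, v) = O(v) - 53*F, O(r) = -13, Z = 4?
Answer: -321129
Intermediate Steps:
W(F, v) = -13 - 53*F
-321354 - W(Z, 538) = -321354 - (-13 - 53*4) = -321354 - (-13 - 212) = -321354 - 1*(-225) = -321354 + 225 = -321129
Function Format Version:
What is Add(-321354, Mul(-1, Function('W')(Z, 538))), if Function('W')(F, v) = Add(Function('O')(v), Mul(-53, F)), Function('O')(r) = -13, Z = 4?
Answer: -321129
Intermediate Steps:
Function('W')(F, v) = Add(-13, Mul(-53, F))
Add(-321354, Mul(-1, Function('W')(Z, 538))) = Add(-321354, Mul(-1, Add(-13, Mul(-53, 4)))) = Add(-321354, Mul(-1, Add(-13, -212))) = Add(-321354, Mul(-1, -225)) = Add(-321354, 225) = -321129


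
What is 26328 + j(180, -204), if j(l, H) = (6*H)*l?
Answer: -193992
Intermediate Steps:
j(l, H) = 6*H*l
26328 + j(180, -204) = 26328 + 6*(-204)*180 = 26328 - 220320 = -193992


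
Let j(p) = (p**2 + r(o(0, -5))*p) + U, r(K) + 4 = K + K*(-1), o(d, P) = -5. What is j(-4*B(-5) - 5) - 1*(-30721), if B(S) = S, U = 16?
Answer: 30902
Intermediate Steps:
r(K) = -4 (r(K) = -4 + (K + K*(-1)) = -4 + (K - K) = -4 + 0 = -4)
j(p) = 16 + p**2 - 4*p (j(p) = (p**2 - 4*p) + 16 = 16 + p**2 - 4*p)
j(-4*B(-5) - 5) - 1*(-30721) = (16 + (-4*(-5) - 5)**2 - 4*(-4*(-5) - 5)) - 1*(-30721) = (16 + (20 - 5)**2 - 4*(20 - 5)) + 30721 = (16 + 15**2 - 4*15) + 30721 = (16 + 225 - 60) + 30721 = 181 + 30721 = 30902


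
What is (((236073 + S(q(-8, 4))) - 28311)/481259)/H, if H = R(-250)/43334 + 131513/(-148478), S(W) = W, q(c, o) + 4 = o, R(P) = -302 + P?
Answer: -668385484475412/1391065711892641 ≈ -0.48048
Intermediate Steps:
q(c, o) = -4 + o
H = -2890472099/3217072826 (H = (-302 - 250)/43334 + 131513/(-148478) = -552*1/43334 + 131513*(-1/148478) = -276/21667 - 131513/148478 = -2890472099/3217072826 ≈ -0.89848)
(((236073 + S(q(-8, 4))) - 28311)/481259)/H = (((236073 + (-4 + 4)) - 28311)/481259)/(-2890472099/3217072826) = (((236073 + 0) - 28311)*(1/481259))*(-3217072826/2890472099) = ((236073 - 28311)*(1/481259))*(-3217072826/2890472099) = (207762*(1/481259))*(-3217072826/2890472099) = (207762/481259)*(-3217072826/2890472099) = -668385484475412/1391065711892641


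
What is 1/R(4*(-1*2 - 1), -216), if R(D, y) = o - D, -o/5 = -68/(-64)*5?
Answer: -16/233 ≈ -0.068670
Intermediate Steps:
o = -425/16 (o = -5*(-68/(-64))*5 = -5*(-68*(-1/64))*5 = -85*5/16 = -5*85/16 = -425/16 ≈ -26.563)
R(D, y) = -425/16 - D
1/R(4*(-1*2 - 1), -216) = 1/(-425/16 - 4*(-1*2 - 1)) = 1/(-425/16 - 4*(-2 - 1)) = 1/(-425/16 - 4*(-3)) = 1/(-425/16 - 1*(-12)) = 1/(-425/16 + 12) = 1/(-233/16) = -16/233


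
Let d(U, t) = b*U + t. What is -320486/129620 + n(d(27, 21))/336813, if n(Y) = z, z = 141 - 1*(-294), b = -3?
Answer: -17981244403/7276283510 ≈ -2.4712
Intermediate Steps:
z = 435 (z = 141 + 294 = 435)
d(U, t) = t - 3*U (d(U, t) = -3*U + t = t - 3*U)
n(Y) = 435
-320486/129620 + n(d(27, 21))/336813 = -320486/129620 + 435/336813 = -320486*1/129620 + 435*(1/336813) = -160243/64810 + 145/112271 = -17981244403/7276283510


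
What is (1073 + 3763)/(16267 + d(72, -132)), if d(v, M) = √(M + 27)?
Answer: 39333606/132307697 - 2418*I*√105/132307697 ≈ 0.29729 - 0.00018727*I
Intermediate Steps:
d(v, M) = √(27 + M)
(1073 + 3763)/(16267 + d(72, -132)) = (1073 + 3763)/(16267 + √(27 - 132)) = 4836/(16267 + √(-105)) = 4836/(16267 + I*√105)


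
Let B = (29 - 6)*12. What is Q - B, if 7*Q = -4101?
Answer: -6033/7 ≈ -861.86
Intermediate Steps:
Q = -4101/7 (Q = (⅐)*(-4101) = -4101/7 ≈ -585.86)
B = 276 (B = 23*12 = 276)
Q - B = -4101/7 - 1*276 = -4101/7 - 276 = -6033/7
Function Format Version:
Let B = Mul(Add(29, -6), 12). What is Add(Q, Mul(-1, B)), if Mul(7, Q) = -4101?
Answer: Rational(-6033, 7) ≈ -861.86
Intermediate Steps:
Q = Rational(-4101, 7) (Q = Mul(Rational(1, 7), -4101) = Rational(-4101, 7) ≈ -585.86)
B = 276 (B = Mul(23, 12) = 276)
Add(Q, Mul(-1, B)) = Add(Rational(-4101, 7), Mul(-1, 276)) = Add(Rational(-4101, 7), -276) = Rational(-6033, 7)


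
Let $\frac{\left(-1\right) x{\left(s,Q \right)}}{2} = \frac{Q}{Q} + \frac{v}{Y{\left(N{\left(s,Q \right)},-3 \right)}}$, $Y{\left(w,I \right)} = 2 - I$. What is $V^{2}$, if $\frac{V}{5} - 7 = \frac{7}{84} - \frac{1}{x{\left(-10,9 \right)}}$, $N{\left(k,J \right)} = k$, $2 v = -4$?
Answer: $\frac{225625}{144} \approx 1566.8$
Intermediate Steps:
$v = -2$ ($v = \frac{1}{2} \left(-4\right) = -2$)
$x{\left(s,Q \right)} = - \frac{6}{5}$ ($x{\left(s,Q \right)} = - 2 \left(\frac{Q}{Q} - \frac{2}{2 - -3}\right) = - 2 \left(1 - \frac{2}{2 + 3}\right) = - 2 \left(1 - \frac{2}{5}\right) = \left(-2\right) \frac{3}{5} = - \frac{6}{5}$)
$V = \frac{475}{12}$ ($V = 35 + 5 \left(\frac{7}{84} - \frac{1}{- \frac{6}{5}}\right) = 35 + 5 \left(7 \cdot \frac{1}{84} - - \frac{5}{6}\right) = 35 + 5 \left(\frac{1}{12} + \frac{5}{6}\right) = 35 + 5 \cdot \frac{11}{12} = 35 + \frac{55}{12} = \frac{475}{12} \approx 39.583$)
$V^{2} = \left(\frac{475}{12}\right)^{2} = \frac{225625}{144}$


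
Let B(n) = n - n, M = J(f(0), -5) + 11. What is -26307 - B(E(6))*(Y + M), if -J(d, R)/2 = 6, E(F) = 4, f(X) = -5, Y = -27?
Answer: -26307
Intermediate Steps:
J(d, R) = -12 (J(d, R) = -2*6 = -12)
M = -1 (M = -12 + 11 = -1)
B(n) = 0
-26307 - B(E(6))*(Y + M) = -26307 - 0*(-27 - 1) = -26307 - 0*(-28) = -26307 - 1*0 = -26307 + 0 = -26307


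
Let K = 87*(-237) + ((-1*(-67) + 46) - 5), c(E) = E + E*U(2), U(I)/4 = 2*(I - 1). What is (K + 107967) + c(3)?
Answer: 87483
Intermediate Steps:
U(I) = -8 + 8*I (U(I) = 4*(2*(I - 1)) = 4*(2*(-1 + I)) = 4*(-2 + 2*I) = -8 + 8*I)
c(E) = 9*E (c(E) = E + E*(-8 + 8*2) = E + E*(-8 + 16) = E + E*8 = E + 8*E = 9*E)
K = -20511 (K = -20619 + ((67 + 46) - 5) = -20619 + (113 - 5) = -20619 + 108 = -20511)
(K + 107967) + c(3) = (-20511 + 107967) + 9*3 = 87456 + 27 = 87483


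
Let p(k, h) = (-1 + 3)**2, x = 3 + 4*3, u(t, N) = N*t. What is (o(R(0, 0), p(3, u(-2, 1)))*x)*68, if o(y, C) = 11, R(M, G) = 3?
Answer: 11220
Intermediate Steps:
x = 15 (x = 3 + 12 = 15)
p(k, h) = 4 (p(k, h) = 2**2 = 4)
(o(R(0, 0), p(3, u(-2, 1)))*x)*68 = (11*15)*68 = 165*68 = 11220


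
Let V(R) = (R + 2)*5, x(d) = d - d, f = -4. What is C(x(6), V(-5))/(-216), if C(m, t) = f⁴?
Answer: -32/27 ≈ -1.1852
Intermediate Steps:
x(d) = 0
V(R) = 10 + 5*R (V(R) = (2 + R)*5 = 10 + 5*R)
C(m, t) = 256 (C(m, t) = (-4)⁴ = 256)
C(x(6), V(-5))/(-216) = 256/(-216) = 256*(-1/216) = -32/27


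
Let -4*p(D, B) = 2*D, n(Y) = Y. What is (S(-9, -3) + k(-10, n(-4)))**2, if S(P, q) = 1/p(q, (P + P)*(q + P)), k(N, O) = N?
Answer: 784/9 ≈ 87.111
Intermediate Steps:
p(D, B) = -D/2
S(P, q) = -2/q (S(P, q) = 1/(-q/2) = -2/q)
(S(-9, -3) + k(-10, n(-4)))**2 = (-2/(-3) - 10)**2 = (-2*(-1/3) - 10)**2 = (2/3 - 10)**2 = (-28/3)**2 = 784/9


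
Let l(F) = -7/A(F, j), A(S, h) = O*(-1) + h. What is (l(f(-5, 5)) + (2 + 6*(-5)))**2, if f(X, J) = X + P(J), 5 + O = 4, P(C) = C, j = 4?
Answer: 21609/25 ≈ 864.36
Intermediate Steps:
O = -1 (O = -5 + 4 = -1)
f(X, J) = J + X (f(X, J) = X + J = J + X)
A(S, h) = 1 + h (A(S, h) = -1*(-1) + h = 1 + h)
l(F) = -7/5 (l(F) = -7/(1 + 4) = -7/5)
(l(f(-5, 5)) + (2 + 6*(-5)))**2 = (-7/5 + (2 + 6*(-5)))**2 = (-7/5 + (2 - 30))**2 = (-7/5 - 28)**2 = (-147/5)**2 = 21609/25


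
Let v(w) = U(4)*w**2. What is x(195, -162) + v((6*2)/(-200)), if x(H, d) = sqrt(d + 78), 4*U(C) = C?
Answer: 9/2500 + 2*I*sqrt(21) ≈ 0.0036 + 9.1651*I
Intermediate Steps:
U(C) = C/4
x(H, d) = sqrt(78 + d)
v(w) = w**2 (v(w) = ((1/4)*4)*w**2 = 1*w**2 = w**2)
x(195, -162) + v((6*2)/(-200)) = sqrt(78 - 162) + ((6*2)/(-200))**2 = sqrt(-84) + (12*(-1/200))**2 = 2*I*sqrt(21) + (-3/50)**2 = 2*I*sqrt(21) + 9/2500 = 9/2500 + 2*I*sqrt(21)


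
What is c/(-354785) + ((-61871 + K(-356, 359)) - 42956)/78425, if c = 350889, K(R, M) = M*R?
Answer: -22010491832/5564802725 ≈ -3.9553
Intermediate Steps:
c/(-354785) + ((-61871 + K(-356, 359)) - 42956)/78425 = 350889/(-354785) + ((-61871 + 359*(-356)) - 42956)/78425 = 350889*(-1/354785) + ((-61871 - 127804) - 42956)*(1/78425) = -350889/354785 + (-189675 - 42956)*(1/78425) = -350889/354785 - 232631*1/78425 = -350889/354785 - 232631/78425 = -22010491832/5564802725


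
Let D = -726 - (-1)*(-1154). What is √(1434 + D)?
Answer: I*√446 ≈ 21.119*I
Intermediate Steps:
D = -1880 (D = -726 - 1*1154 = -726 - 1154 = -1880)
√(1434 + D) = √(1434 - 1880) = √(-446) = I*√446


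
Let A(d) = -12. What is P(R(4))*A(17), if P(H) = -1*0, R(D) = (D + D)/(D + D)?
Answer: 0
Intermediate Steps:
R(D) = 1 (R(D) = (2*D)/((2*D)) = (2*D)*(1/(2*D)) = 1)
P(H) = 0
P(R(4))*A(17) = 0*(-12) = 0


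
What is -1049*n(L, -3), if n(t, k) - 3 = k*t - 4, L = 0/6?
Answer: 1049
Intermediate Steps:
L = 0 (L = 0*(⅙) = 0)
n(t, k) = -1 + k*t (n(t, k) = 3 + (k*t - 4) = 3 + (-4 + k*t) = -1 + k*t)
-1049*n(L, -3) = -1049*(-1 - 3*0) = -1049*(-1 + 0) = -1049*(-1) = 1049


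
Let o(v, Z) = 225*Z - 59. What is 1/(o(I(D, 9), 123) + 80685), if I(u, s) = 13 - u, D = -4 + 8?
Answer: 1/108301 ≈ 9.2335e-6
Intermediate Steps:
D = 4
o(v, Z) = -59 + 225*Z
1/(o(I(D, 9), 123) + 80685) = 1/((-59 + 225*123) + 80685) = 1/((-59 + 27675) + 80685) = 1/(27616 + 80685) = 1/108301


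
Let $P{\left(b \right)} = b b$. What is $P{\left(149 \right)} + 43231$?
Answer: $65432$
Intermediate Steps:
$P{\left(b \right)} = b^{2}$
$P{\left(149 \right)} + 43231 = 149^{2} + 43231 = 22201 + 43231 = 65432$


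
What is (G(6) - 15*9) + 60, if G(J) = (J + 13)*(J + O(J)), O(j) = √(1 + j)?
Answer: 39 + 19*√7 ≈ 89.269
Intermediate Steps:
G(J) = (13 + J)*(J + √(1 + J)) (G(J) = (J + 13)*(J + √(1 + J)) = (13 + J)*(J + √(1 + J)))
(G(6) - 15*9) + 60 = ((6² + 13*6 + 13*√(1 + 6) + 6*√(1 + 6)) - 15*9) + 60 = ((36 + 78 + 13*√7 + 6*√7) - 135) + 60 = ((114 + 19*√7) - 135) + 60 = (-21 + 19*√7) + 60 = 39 + 19*√7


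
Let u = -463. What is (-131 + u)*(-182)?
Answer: 108108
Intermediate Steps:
(-131 + u)*(-182) = (-131 - 463)*(-182) = -594*(-182) = 108108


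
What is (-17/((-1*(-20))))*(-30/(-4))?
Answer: -51/8 ≈ -6.3750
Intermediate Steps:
(-17/((-1*(-20))))*(-30/(-4)) = (-17/20)*(-30*(-¼)) = -17*1/20*(15/2) = -17/20*15/2 = -51/8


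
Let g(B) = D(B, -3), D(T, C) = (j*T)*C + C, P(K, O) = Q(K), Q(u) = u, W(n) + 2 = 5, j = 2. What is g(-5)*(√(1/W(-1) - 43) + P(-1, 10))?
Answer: -27 + 72*I*√6 ≈ -27.0 + 176.36*I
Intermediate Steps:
W(n) = 3 (W(n) = -2 + 5 = 3)
P(K, O) = K
D(T, C) = C + 2*C*T (D(T, C) = (2*T)*C + C = 2*C*T + C = C + 2*C*T)
g(B) = -3 - 6*B (g(B) = -3*(1 + 2*B) = -3 - 6*B)
g(-5)*(√(1/W(-1) - 43) + P(-1, 10)) = (-3 - 6*(-5))*(√(1/3 - 43) - 1) = (-3 + 30)*(√(⅓ - 43) - 1) = 27*(√(-128/3) - 1) = 27*(8*I*√6/3 - 1) = 27*(-1 + 8*I*√6/3) = -27 + 72*I*√6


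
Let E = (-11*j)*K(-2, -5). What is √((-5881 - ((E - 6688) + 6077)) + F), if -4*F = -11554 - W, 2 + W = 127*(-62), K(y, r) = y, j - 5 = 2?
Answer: 3*I*√2002/2 ≈ 67.116*I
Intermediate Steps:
j = 7 (j = 5 + 2 = 7)
E = 154 (E = -11*7*(-2) = -77*(-2) = 154)
W = -7876 (W = -2 + 127*(-62) = -2 - 7874 = -7876)
F = 1839/2 (F = -(-11554 - 1*(-7876))/4 = -(-11554 + 7876)/4 = -¼*(-3678) = 1839/2 ≈ 919.50)
√((-5881 - ((E - 6688) + 6077)) + F) = √((-5881 - ((154 - 6688) + 6077)) + 1839/2) = √((-5881 - (-6534 + 6077)) + 1839/2) = √((-5881 - 1*(-457)) + 1839/2) = √((-5881 + 457) + 1839/2) = √(-5424 + 1839/2) = √(-9009/2) = 3*I*√2002/2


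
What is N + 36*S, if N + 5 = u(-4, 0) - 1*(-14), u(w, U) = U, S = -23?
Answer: -819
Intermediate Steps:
N = 9 (N = -5 + (0 - 1*(-14)) = -5 + (0 + 14) = -5 + 14 = 9)
N + 36*S = 9 + 36*(-23) = 9 - 828 = -819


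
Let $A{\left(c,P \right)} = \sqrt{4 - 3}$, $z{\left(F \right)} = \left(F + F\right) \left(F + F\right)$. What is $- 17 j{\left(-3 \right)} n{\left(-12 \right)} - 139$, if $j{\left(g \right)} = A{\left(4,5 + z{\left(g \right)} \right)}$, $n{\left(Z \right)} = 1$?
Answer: $-156$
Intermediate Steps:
$z{\left(F \right)} = 4 F^{2}$ ($z{\left(F \right)} = 2 F 2 F = 4 F^{2}$)
$A{\left(c,P \right)} = 1$ ($A{\left(c,P \right)} = \sqrt{1} = 1$)
$j{\left(g \right)} = 1$
$- 17 j{\left(-3 \right)} n{\left(-12 \right)} - 139 = \left(-17\right) 1 \cdot 1 - 139 = \left(-17\right) 1 - 139 = -17 - 139 = -156$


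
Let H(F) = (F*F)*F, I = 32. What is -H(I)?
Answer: -32768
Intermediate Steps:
H(F) = F³ (H(F) = F²*F = F³)
-H(I) = -1*32³ = -1*32768 = -32768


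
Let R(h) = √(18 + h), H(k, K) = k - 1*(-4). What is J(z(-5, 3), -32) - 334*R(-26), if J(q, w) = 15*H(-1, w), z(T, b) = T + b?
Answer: 45 - 668*I*√2 ≈ 45.0 - 944.69*I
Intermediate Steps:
H(k, K) = 4 + k (H(k, K) = k + 4 = 4 + k)
J(q, w) = 45 (J(q, w) = 15*(4 - 1) = 15*3 = 45)
J(z(-5, 3), -32) - 334*R(-26) = 45 - 334*√(18 - 26) = 45 - 668*I*√2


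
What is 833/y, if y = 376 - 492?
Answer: -833/116 ≈ -7.1810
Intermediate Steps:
y = -116
833/y = 833/(-116) = 833*(-1/116) = -833/116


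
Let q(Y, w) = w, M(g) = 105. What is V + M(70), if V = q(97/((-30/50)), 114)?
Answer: 219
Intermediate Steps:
V = 114
V + M(70) = 114 + 105 = 219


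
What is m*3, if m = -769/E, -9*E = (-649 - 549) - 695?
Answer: -6921/631 ≈ -10.968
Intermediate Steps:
E = 631/3 (E = -((-649 - 549) - 695)/9 = -(-1198 - 695)/9 = -⅑*(-1893) = 631/3 ≈ 210.33)
m = -2307/631 (m = -769/631/3 = -769*3/631 = -2307/631 ≈ -3.6561)
m*3 = -2307/631*3 = -6921/631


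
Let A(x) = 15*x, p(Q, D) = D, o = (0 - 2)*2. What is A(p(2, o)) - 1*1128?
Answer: -1188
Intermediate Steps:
o = -4 (o = -2*2 = -4)
A(p(2, o)) - 1*1128 = 15*(-4) - 1*1128 = -60 - 1128 = -1188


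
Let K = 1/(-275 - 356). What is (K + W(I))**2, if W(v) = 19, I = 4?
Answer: 143712144/398161 ≈ 360.94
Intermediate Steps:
K = -1/631 (K = 1/(-631) = -1/631 ≈ -0.0015848)
(K + W(I))**2 = (-1/631 + 19)**2 = (11988/631)**2 = 143712144/398161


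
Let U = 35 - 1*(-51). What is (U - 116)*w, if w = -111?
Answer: 3330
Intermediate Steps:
U = 86 (U = 35 + 51 = 86)
(U - 116)*w = (86 - 116)*(-111) = -30*(-111) = 3330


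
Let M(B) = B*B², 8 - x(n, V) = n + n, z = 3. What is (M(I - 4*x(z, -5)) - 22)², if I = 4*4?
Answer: 240100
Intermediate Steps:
I = 16
x(n, V) = 8 - 2*n (x(n, V) = 8 - (n + n) = 8 - 2*n)
M(B) = B³
(M(I - 4*x(z, -5)) - 22)² = ((16 - 4*(8 - 2*3))³ - 22)² = ((16 - 4*(8 - 6))³ - 22)² = ((16 - 4*2)³ - 22)² = ((16 - 8)³ - 22)² = (8³ - 22)² = (512 - 22)² = 490² = 240100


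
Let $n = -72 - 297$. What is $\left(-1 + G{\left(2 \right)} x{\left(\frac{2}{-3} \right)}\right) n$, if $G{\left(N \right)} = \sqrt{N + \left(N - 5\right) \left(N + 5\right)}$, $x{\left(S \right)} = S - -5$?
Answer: $369 - 1599 i \sqrt{19} \approx 369.0 - 6969.9 i$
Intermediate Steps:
$x{\left(S \right)} = 5 + S$ ($x{\left(S \right)} = S + 5 = 5 + S$)
$G{\left(N \right)} = \sqrt{N + \left(-5 + N\right) \left(5 + N\right)}$
$n = -369$ ($n = -72 - 297 = -369$)
$\left(-1 + G{\left(2 \right)} x{\left(\frac{2}{-3} \right)}\right) n = \left(-1 + \sqrt{-25 + 2 + 2^{2}} \left(5 + \frac{2}{-3}\right)\right) \left(-369\right) = \left(-1 + \sqrt{-25 + 2 + 4} \left(5 + 2 \left(- \frac{1}{3}\right)\right)\right) \left(-369\right) = \left(-1 + \sqrt{-19} \left(5 - \frac{2}{3}\right)\right) \left(-369\right) = \left(-1 + i \sqrt{19} \cdot \frac{13}{3}\right) \left(-369\right) = \left(-1 + \frac{13 i \sqrt{19}}{3}\right) \left(-369\right) = 369 - 1599 i \sqrt{19}$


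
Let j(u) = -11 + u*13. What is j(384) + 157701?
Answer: 162682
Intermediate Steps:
j(u) = -11 + 13*u
j(384) + 157701 = (-11 + 13*384) + 157701 = (-11 + 4992) + 157701 = 4981 + 157701 = 162682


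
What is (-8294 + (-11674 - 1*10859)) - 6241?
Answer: -37068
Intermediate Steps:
(-8294 + (-11674 - 1*10859)) - 6241 = (-8294 + (-11674 - 10859)) - 6241 = (-8294 - 22533) - 6241 = -30827 - 6241 = -37068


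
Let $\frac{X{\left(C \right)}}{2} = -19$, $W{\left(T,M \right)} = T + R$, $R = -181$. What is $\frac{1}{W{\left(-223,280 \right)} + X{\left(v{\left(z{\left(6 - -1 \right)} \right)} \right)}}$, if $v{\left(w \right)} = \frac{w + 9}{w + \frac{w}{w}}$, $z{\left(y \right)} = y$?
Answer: $- \frac{1}{442} \approx -0.0022624$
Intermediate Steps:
$W{\left(T,M \right)} = -181 + T$ ($W{\left(T,M \right)} = T - 181 = -181 + T$)
$v{\left(w \right)} = \frac{9 + w}{1 + w}$ ($v{\left(w \right)} = \frac{9 + w}{w + 1} = \frac{9 + w}{1 + w}$)
$X{\left(C \right)} = -38$ ($X{\left(C \right)} = 2 \left(-19\right) = -38$)
$\frac{1}{W{\left(-223,280 \right)} + X{\left(v{\left(z{\left(6 - -1 \right)} \right)} \right)}} = \frac{1}{\left(-181 - 223\right) - 38} = \frac{1}{-404 - 38} = \frac{1}{-442} = - \frac{1}{442}$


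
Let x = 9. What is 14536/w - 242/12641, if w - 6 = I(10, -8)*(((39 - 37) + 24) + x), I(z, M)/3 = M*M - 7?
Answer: 182299754/75732231 ≈ 2.4072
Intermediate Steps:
I(z, M) = -21 + 3*M² (I(z, M) = 3*(M*M - 7) = 3*(M² - 7) = 3*(-7 + M²) = -21 + 3*M²)
w = 5991 (w = 6 + (-21 + 3*(-8)²)*(((39 - 37) + 24) + 9) = 6 + (-21 + 3*64)*((2 + 24) + 9) = 6 + (-21 + 192)*(26 + 9) = 6 + 171*35 = 6 + 5985 = 5991)
14536/w - 242/12641 = 14536/5991 - 242/12641 = 182299754/75732231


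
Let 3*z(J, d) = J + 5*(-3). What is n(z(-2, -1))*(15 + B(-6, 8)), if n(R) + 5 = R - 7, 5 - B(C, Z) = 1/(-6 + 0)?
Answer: -6413/18 ≈ -356.28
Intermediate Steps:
z(J, d) = -5 + J/3 (z(J, d) = (J + 5*(-3))/3 = (J - 15)/3 = (-15 + J)/3 = -5 + J/3)
B(C, Z) = 31/6 (B(C, Z) = 5 - 1/(-6 + 0) = 5 - 1/(-6) = 5 - 1*(-⅙) = 5 + ⅙ = 31/6)
n(R) = -12 + R (n(R) = -5 + (R - 7) = -5 + (-7 + R) = -12 + R)
n(z(-2, -1))*(15 + B(-6, 8)) = (-12 + (-5 + (⅓)*(-2)))*(15 + 31/6) = (-12 + (-5 - ⅔))*(121/6) = (-12 - 17/3)*(121/6) = -53/3*121/6 = -6413/18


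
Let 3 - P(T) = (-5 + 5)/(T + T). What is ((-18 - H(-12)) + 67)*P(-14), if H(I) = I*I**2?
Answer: 5331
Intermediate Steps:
H(I) = I**3
P(T) = 3 (P(T) = 3 - (-5 + 5)/(T + T) = 3 - 0/(2*T) = 3 - 0*1/(2*T) = 3 - 1*0 = 3 + 0 = 3)
((-18 - H(-12)) + 67)*P(-14) = ((-18 - 1*(-12)**3) + 67)*3 = ((-18 - 1*(-1728)) + 67)*3 = ((-18 + 1728) + 67)*3 = (1710 + 67)*3 = 1777*3 = 5331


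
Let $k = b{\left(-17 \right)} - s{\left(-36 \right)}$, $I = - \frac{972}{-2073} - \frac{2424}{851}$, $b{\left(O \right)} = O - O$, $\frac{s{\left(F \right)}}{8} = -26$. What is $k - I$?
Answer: $\frac{123711788}{588041} \approx 210.38$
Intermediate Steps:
$s{\left(F \right)} = -208$ ($s{\left(F \right)} = 8 \left(-26\right) = -208$)
$b{\left(O \right)} = 0$
$I = - \frac{1399260}{588041}$ ($I = \left(-972\right) \left(- \frac{1}{2073}\right) - \frac{2424}{851} = \frac{324}{691} - \frac{2424}{851} = - \frac{1399260}{588041} \approx -2.3795$)
$k = 208$ ($k = 0 - -208 = 0 + 208 = 208$)
$k - I = 208 - - \frac{1399260}{588041} = 208 + \frac{1399260}{588041} = \frac{123711788}{588041}$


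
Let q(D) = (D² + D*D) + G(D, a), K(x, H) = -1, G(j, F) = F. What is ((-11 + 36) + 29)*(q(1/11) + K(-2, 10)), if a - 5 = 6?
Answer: 65448/121 ≈ 540.89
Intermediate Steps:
a = 11 (a = 5 + 6 = 11)
q(D) = 11 + 2*D² (q(D) = (D² + D*D) + 11 = (D² + D²) + 11 = 2*D² + 11 = 11 + 2*D²)
((-11 + 36) + 29)*(q(1/11) + K(-2, 10)) = ((-11 + 36) + 29)*((11 + 2*(1/11)²) - 1) = (25 + 29)*((11 + 2*(1/11)²) - 1) = 54*((11 + 2*(1/121)) - 1) = 54*((11 + 2/121) - 1) = 54*(1333/121 - 1) = 54*(1212/121) = 65448/121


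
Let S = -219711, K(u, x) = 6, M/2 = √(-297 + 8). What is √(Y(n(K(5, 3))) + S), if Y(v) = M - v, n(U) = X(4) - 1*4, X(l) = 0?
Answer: √(-219707 + 34*I) ≈ 0.036 + 468.73*I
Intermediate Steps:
M = 34*I (M = 2*√(-297 + 8) = 2*√(-289) = 2*(17*I) = 34*I ≈ 34.0*I)
n(U) = -4 (n(U) = 0 - 1*4 = 0 - 4 = -4)
Y(v) = -v + 34*I (Y(v) = 34*I - v = -v + 34*I)
√(Y(n(K(5, 3))) + S) = √((-1*(-4) + 34*I) - 219711) = √((4 + 34*I) - 219711) = √(-219707 + 34*I)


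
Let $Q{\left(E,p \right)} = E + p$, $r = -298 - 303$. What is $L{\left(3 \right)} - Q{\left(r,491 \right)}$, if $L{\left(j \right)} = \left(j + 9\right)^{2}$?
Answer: $254$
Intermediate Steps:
$r = -601$ ($r = -298 - 303 = -601$)
$L{\left(j \right)} = \left(9 + j\right)^{2}$
$L{\left(3 \right)} - Q{\left(r,491 \right)} = \left(9 + 3\right)^{2} - \left(-601 + 491\right) = 12^{2} - -110 = 144 + 110 = 254$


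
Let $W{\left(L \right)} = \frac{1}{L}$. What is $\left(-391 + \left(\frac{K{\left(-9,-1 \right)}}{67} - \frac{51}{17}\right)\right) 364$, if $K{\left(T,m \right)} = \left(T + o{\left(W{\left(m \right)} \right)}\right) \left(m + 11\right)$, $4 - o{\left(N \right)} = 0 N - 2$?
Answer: $- \frac{9619792}{67} \approx -1.4358 \cdot 10^{5}$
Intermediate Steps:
$o{\left(N \right)} = 6$ ($o{\left(N \right)} = 4 - \left(0 N - 2\right) = 4 - \left(0 - 2\right) = 4 - -2 = 4 + 2 = 6$)
$K{\left(T,m \right)} = \left(6 + T\right) \left(11 + m\right)$ ($K{\left(T,m \right)} = \left(T + 6\right) \left(m + 11\right) = \left(6 + T\right) \left(11 + m\right)$)
$\left(-391 + \left(\frac{K{\left(-9,-1 \right)}}{67} - \frac{51}{17}\right)\right) 364 = \left(-391 - \left(3 - \frac{66 + 6 \left(-1\right) + 11 \left(-9\right) - -9}{67}\right)\right) 364 = \left(-391 - \left(3 - \left(66 - 6 - 99 + 9\right) \frac{1}{67}\right)\right) 364 = \left(-391 - \frac{231}{67}\right) 364 = \left(- \frac{26428}{67}\right) 364 = - \frac{9619792}{67}$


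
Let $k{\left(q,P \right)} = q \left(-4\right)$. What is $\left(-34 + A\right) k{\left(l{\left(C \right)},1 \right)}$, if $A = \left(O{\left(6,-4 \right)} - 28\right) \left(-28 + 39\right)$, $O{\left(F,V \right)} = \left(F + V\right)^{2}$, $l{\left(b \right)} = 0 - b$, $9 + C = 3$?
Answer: $7152$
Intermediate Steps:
$C = -6$ ($C = -9 + 3 = -6$)
$l{\left(b \right)} = - b$
$k{\left(q,P \right)} = - 4 q$
$A = -264$ ($A = \left(\left(6 - 4\right)^{2} - 28\right) \left(-28 + 39\right) = \left(2^{2} - 28\right) 11 = \left(4 - 28\right) 11 = \left(-24\right) 11 = -264$)
$\left(-34 + A\right) k{\left(l{\left(C \right)},1 \right)} = \left(-34 - 264\right) \left(- 4 \left(\left(-1\right) \left(-6\right)\right)\right) = - 298 \left(\left(-4\right) 6\right) = \left(-298\right) \left(-24\right) = 7152$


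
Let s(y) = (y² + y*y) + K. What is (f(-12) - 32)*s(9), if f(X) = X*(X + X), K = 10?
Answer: 44032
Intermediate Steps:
f(X) = 2*X² (f(X) = X*(2*X) = 2*X²)
s(y) = 10 + 2*y² (s(y) = (y² + y*y) + 10 = (y² + y²) + 10 = 2*y² + 10 = 10 + 2*y²)
(f(-12) - 32)*s(9) = (2*(-12)² - 32)*(10 + 2*9²) = (2*144 - 32)*(10 + 2*81) = (288 - 32)*(10 + 162) = 256*172 = 44032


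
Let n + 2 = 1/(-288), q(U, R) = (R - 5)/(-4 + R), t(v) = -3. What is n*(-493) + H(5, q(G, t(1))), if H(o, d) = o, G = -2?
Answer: 285901/288 ≈ 992.71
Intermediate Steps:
q(U, R) = (-5 + R)/(-4 + R)
n = -577/288 (n = -2 + 1/(-288) = -2 - 1/288 = -577/288 ≈ -2.0035)
n*(-493) + H(5, q(G, t(1))) = -577/288*(-493) + 5 = 284461/288 + 5 = 285901/288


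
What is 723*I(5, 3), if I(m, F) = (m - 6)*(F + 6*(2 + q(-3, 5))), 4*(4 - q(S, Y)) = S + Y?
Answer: -26028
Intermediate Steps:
q(S, Y) = 4 - S/4 - Y/4 (q(S, Y) = 4 - (S + Y)/4 = 4 + (-S/4 - Y/4) = 4 - S/4 - Y/4)
I(m, F) = (-6 + m)*(33 + F) (I(m, F) = (m - 6)*(F + 6*(2 + (4 - 1/4*(-3) - 1/4*5))) = (-6 + m)*(F + 6*(2 + (4 + 3/4 - 5/4))) = (-6 + m)*(F + 6*(2 + 7/2)) = (-6 + m)*(F + 6*(11/2)) = (-6 + m)*(F + 33) = (-6 + m)*(33 + F))
723*I(5, 3) = 723*(-198 - 6*3 + 33*5 + 3*5) = 723*(-198 - 18 + 165 + 15) = 723*(-36) = -26028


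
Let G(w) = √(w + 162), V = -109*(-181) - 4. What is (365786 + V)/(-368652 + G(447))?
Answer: -47373133724/45301432165 - 385511*√609/135904296495 ≈ -1.0458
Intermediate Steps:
V = 19725 (V = 19729 - 4 = 19725)
G(w) = √(162 + w)
(365786 + V)/(-368652 + G(447)) = (365786 + 19725)/(-368652 + √(162 + 447)) = 385511/(-368652 + √609)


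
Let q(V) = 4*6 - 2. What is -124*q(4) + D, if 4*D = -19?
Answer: -10931/4 ≈ -2732.8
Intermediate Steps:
D = -19/4 (D = (¼)*(-19) = -19/4 ≈ -4.7500)
q(V) = 22 (q(V) = 24 - 2 = 22)
-124*q(4) + D = -124*22 - 19/4 = -2728 - 19/4 = -10931/4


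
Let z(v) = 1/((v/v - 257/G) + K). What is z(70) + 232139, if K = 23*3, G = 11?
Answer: 119087318/513 ≈ 2.3214e+5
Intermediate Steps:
K = 69
z(v) = 11/513 (z(v) = 1/((v/v - 257/11) + 69) = 1/((1 - 257*1/11) + 69) = 1/((1 - 257/11) + 69) = 1/(-246/11 + 69) = 1/(513/11) = 11/513)
z(70) + 232139 = 11/513 + 232139 = 119087318/513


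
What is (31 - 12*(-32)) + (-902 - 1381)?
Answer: -1868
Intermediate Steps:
(31 - 12*(-32)) + (-902 - 1381) = (31 + 384) - 2283 = 415 - 2283 = -1868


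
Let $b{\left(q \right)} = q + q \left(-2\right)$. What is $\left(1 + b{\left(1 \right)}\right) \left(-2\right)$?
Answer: $0$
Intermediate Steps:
$b{\left(q \right)} = - q$ ($b{\left(q \right)} = q - 2 q = - q$)
$\left(1 + b{\left(1 \right)}\right) \left(-2\right) = \left(1 - 1\right) \left(-2\right) = 0 \left(-2\right) = 0$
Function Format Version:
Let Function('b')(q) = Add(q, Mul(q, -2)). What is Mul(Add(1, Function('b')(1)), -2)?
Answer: 0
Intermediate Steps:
Function('b')(q) = Mul(-1, q) (Function('b')(q) = Add(q, Mul(-2, q)) = Mul(-1, q))
Mul(Add(1, Function('b')(1)), -2) = Mul(Add(1, Mul(-1, 1)), -2) = Mul(Add(1, -1), -2) = Mul(0, -2) = 0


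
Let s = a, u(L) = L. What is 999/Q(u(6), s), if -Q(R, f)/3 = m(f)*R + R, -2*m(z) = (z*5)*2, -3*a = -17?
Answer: 333/164 ≈ 2.0305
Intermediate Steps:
a = 17/3 (a = -⅓*(-17) = 17/3 ≈ 5.6667)
s = 17/3 ≈ 5.6667
m(z) = -5*z (m(z) = -z*5*2/2 = -5*z*2/2 = -5*z)
Q(R, f) = -3*R + 15*R*f (Q(R, f) = -3*((-5*f)*R + R) = -3*(-5*R*f + R) = -3*(R - 5*R*f) = -3*R + 15*R*f)
999/Q(u(6), s) = 999/((3*6*(-1 + 5*(17/3)))) = 999/((3*6*(-1 + 85/3))) = 999/((3*6*(82/3))) = 999/492 = 999*(1/492) = 333/164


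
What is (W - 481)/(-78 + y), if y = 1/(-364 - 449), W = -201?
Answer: 50406/5765 ≈ 8.7435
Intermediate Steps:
y = -1/813 (y = 1/(-813) = -1/813 ≈ -0.0012300)
(W - 481)/(-78 + y) = (-201 - 481)/(-78 - 1/813) = -682/(-63415/813) = -682*(-813/63415) = 50406/5765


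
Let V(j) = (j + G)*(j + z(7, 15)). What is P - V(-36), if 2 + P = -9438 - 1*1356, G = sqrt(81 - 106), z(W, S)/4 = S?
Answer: -9932 - 120*I ≈ -9932.0 - 120.0*I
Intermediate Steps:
z(W, S) = 4*S
G = 5*I (G = sqrt(-25) = 5*I ≈ 5.0*I)
P = -10796 (P = -2 + (-9438 - 1*1356) = -2 + (-9438 - 1356) = -2 - 10794 = -10796)
V(j) = (60 + j)*(j + 5*I) (V(j) = (j + 5*I)*(j + 4*15) = (j + 5*I)*(j + 60) = (j + 5*I)*(60 + j) = (60 + j)*(j + 5*I))
P - V(-36) = -10796 - ((-36)**2 + 300*I + 5*(-36)*(12 + I)) = -10796 - (1296 + 300*I + (-2160 - 180*I)) = -10796 - (-864 + 120*I) = -10796 + (864 - 120*I) = -9932 - 120*I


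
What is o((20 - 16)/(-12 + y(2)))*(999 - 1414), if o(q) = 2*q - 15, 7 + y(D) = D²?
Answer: 19339/3 ≈ 6446.3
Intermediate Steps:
y(D) = -7 + D²
o(q) = -15 + 2*q
o((20 - 16)/(-12 + y(2)))*(999 - 1414) = (-15 + 2*((20 - 16)/(-12 + (-7 + 2²))))*(999 - 1414) = (-15 + 2*(4/(-12 + (-7 + 4))))*(-415) = (-15 + 2*(4/(-12 - 3)))*(-415) = (-15 + 2*(4/(-15)))*(-415) = (-15 + 2*(4*(-1/15)))*(-415) = (-15 + 2*(-4/15))*(-415) = (-15 - 8/15)*(-415) = -233/15*(-415) = 19339/3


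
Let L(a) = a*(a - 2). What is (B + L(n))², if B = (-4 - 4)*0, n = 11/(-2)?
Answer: 27225/16 ≈ 1701.6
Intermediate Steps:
n = -11/2 (n = 11*(-½) = -11/2 ≈ -5.5000)
B = 0 (B = -8*0 = 0)
L(a) = a*(-2 + a)
(B + L(n))² = (0 - 11*(-2 - 11/2)/2)² = (0 - 11/2*(-15/2))² = (0 + 165/4)² = (165/4)² = 27225/16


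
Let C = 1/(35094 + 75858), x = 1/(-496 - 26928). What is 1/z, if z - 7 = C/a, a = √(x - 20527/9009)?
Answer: 1850962682838762/12956738779880761 + 4623*I*√5715068277842/90697171459165327 ≈ 0.14286 + 1.2185e-7*I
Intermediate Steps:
x = -1/27424 (x = 1/(-27424) = -1/27424 ≈ -3.6464e-5)
C = 1/110952 ≈ 9.0129e-6
a = I*√5715068277842/1583736 (a = √(-1/27424 - 20527/9009) = √(-1/27424 - 20527*1/9009) = √(-1/27424 - 1579/693) = √(-43303189/19004832) = I*√5715068277842/1583736 ≈ 1.5095*I)
z = 7 - I*√5715068277842/400381285494 (z = 7 + 1/(110952*((I*√5715068277842/1583736))) = 7 + (-12*I*√5715068277842/43303189)/110952 = 7 - I*√5715068277842/400381285494 ≈ 7.0 - 5.9709e-6*I)
1/z = 1/(7 - I*√5715068277842/400381285494)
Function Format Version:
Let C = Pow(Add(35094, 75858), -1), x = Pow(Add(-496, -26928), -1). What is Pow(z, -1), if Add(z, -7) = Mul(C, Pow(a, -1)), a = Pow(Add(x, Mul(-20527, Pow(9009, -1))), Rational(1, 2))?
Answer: Add(Rational(1850962682838762, 12956738779880761), Mul(Rational(4623, 90697171459165327), I, Pow(5715068277842, Rational(1, 2)))) ≈ Add(0.14286, Mul(1.2185e-7, I))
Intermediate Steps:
x = Rational(-1, 27424) (x = Pow(-27424, -1) = Rational(-1, 27424) ≈ -3.6464e-5)
C = Rational(1, 110952) (C = Pow(110952, -1) = Rational(1, 110952) ≈ 9.0129e-6)
a = Mul(Rational(1, 1583736), I, Pow(5715068277842, Rational(1, 2))) (a = Pow(Add(Rational(-1, 27424), Mul(-20527, Pow(9009, -1))), Rational(1, 2)) = Pow(Add(Rational(-1, 27424), Mul(-20527, Rational(1, 9009))), Rational(1, 2)) = Pow(Add(Rational(-1, 27424), Rational(-1579, 693)), Rational(1, 2)) = Pow(Rational(-43303189, 19004832), Rational(1, 2)) = Mul(Rational(1, 1583736), I, Pow(5715068277842, Rational(1, 2))) ≈ Mul(1.5095, I))
z = Add(7, Mul(Rational(-1, 400381285494), I, Pow(5715068277842, Rational(1, 2)))) (z = Add(7, Mul(Rational(1, 110952), Pow(Mul(Rational(1, 1583736), I, Pow(5715068277842, Rational(1, 2))), -1))) = Add(7, Mul(Rational(1, 110952), Mul(Rational(-12, 43303189), I, Pow(5715068277842, Rational(1, 2))))) = Add(7, Mul(Rational(-1, 400381285494), I, Pow(5715068277842, Rational(1, 2)))) ≈ Add(7.0000, Mul(-5.9709e-6, I)))
Pow(z, -1) = Pow(Add(7, Mul(Rational(-1, 400381285494), I, Pow(5715068277842, Rational(1, 2)))), -1)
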